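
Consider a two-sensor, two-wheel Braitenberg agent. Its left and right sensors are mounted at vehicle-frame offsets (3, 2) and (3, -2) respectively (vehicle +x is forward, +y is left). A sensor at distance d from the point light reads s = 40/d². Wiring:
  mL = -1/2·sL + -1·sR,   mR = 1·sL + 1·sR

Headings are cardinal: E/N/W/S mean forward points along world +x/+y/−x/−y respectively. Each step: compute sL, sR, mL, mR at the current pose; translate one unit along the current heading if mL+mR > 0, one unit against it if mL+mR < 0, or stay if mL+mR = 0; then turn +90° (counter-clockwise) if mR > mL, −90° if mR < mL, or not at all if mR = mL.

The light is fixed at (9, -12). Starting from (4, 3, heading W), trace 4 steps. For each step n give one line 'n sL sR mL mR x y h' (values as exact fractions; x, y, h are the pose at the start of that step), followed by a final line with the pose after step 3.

0 40/233 40/353 -16380/82249 23440/82249 4 3 W
1 1/4 5/26 -33/104 23/52 3 3 S
2 8/53 40/153 -2732/8109 3344/8109 3 2 E
3 20/169 20/149 -4870/25181 6360/25181 4 2 N
final 4 3 W

n=0: pose=(4,3,W); sL=40/233, sR=40/353; mL=-16380/82249, mR=23440/82249; mL+mR=20/233 → advance +1; mR−mL=39820/82249 → turn +1·90°
n=1: pose=(3,3,S); sL=1/4, sR=5/26; mL=-33/104, mR=23/52; mL+mR=1/8 → advance +1; mR−mL=79/104 → turn +1·90°
n=2: pose=(3,2,E); sL=8/53, sR=40/153; mL=-2732/8109, mR=3344/8109; mL+mR=4/53 → advance +1; mR−mL=6076/8109 → turn +1·90°
n=3: pose=(4,2,N); sL=20/169, sR=20/149; mL=-4870/25181, mR=6360/25181; mL+mR=10/169 → advance +1; mR−mL=11230/25181 → turn +1·90°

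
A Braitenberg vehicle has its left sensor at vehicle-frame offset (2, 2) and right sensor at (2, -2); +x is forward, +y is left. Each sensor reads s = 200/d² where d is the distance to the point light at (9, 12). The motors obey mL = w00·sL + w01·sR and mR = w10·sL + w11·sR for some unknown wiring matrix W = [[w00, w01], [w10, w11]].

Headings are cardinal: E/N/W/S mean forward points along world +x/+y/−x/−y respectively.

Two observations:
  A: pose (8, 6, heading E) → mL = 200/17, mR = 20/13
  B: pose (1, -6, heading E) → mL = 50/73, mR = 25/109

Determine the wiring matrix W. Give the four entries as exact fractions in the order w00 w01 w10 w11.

1 0 0 1/2

obs A: pose=(8,6,E) → sL=200/17, sR=40/13, mL=200/17, mR=20/13
obs B: pose=(1,-6,E) → sL=50/73, sR=50/109, mL=50/73, mR=25/109
sensor matrix S = [[200/17, 40/13], [50/73, 50/109]]; det S = 5784000/1758497
solve [mL_A; mL_B] = S·[w00; w01] and [mR_A; mR_B] = S·[w10; w11]:
  w00 = 1, w01 = 0, w10 = 0, w11 = 1/2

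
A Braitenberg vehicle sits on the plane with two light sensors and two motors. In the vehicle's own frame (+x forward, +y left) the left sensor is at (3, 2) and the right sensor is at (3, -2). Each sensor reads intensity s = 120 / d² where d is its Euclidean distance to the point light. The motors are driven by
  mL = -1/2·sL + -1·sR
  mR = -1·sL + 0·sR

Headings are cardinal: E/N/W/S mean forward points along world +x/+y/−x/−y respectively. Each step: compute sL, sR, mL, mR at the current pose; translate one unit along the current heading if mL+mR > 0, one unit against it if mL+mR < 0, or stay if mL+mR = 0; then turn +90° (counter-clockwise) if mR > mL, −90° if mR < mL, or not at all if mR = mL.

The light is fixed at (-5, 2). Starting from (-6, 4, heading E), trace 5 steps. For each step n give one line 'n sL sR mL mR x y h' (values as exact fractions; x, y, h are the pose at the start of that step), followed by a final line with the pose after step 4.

n=0: pose=(-6,4,E); sL=6, sR=30; mL=-33, mR=-6; mL+mR=-39 → advance -1; mR−mL=27 → turn +1·90°
n=1: pose=(-7,4,N); sL=120/41, sR=24/5; mL=-1284/205, mR=-120/41; mL+mR=-1884/205 → advance -1; mR−mL=684/205 → turn +1·90°
n=2: pose=(-7,3,W); sL=60/13, sR=60/17; mL=-1290/221, mR=-60/13; mL+mR=-2310/221 → advance -1; mR−mL=270/221 → turn +1·90°
n=3: pose=(-6,3,S); sL=24, sR=120/13; mL=-276/13, mR=-24; mL+mR=-588/13 → advance -1; mR−mL=-36/13 → turn -1·90°
n=4: pose=(-6,4,W); sL=15/2, sR=15/4; mL=-15/2, mR=-15/2; mL+mR=-15 → advance -1; mR−mL=0 → turn +0·90°

0 6 30 -33 -6 -6 4 E
1 120/41 24/5 -1284/205 -120/41 -7 4 N
2 60/13 60/17 -1290/221 -60/13 -7 3 W
3 24 120/13 -276/13 -24 -6 3 S
4 15/2 15/4 -15/2 -15/2 -6 4 W
final -5 4 W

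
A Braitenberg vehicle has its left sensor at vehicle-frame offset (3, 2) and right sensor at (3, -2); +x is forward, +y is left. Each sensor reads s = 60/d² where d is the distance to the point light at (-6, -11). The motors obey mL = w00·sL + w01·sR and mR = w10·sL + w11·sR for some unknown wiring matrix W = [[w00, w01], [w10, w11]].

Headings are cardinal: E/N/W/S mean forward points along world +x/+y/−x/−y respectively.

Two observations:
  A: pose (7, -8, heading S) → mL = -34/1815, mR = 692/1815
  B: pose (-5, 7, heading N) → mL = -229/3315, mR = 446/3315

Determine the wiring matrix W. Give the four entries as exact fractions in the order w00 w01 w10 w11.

-1 1/2 1/2 1/2

obs A: pose=(7,-8,S) → sL=4/15, sR=60/121, mL=-34/1815, mR=692/1815
obs B: pose=(-5,7,N) → sL=30/221, sR=2/15, mL=-229/3315, mR=446/3315
sensor matrix S = [[4/15, 60/121], [30/221, 2/15]]; det S = -191072/6016725
solve [mL_A; mL_B] = S·[w00; w01] and [mR_A; mR_B] = S·[w10; w11]:
  w00 = -1, w01 = 1/2, w10 = 1/2, w11 = 1/2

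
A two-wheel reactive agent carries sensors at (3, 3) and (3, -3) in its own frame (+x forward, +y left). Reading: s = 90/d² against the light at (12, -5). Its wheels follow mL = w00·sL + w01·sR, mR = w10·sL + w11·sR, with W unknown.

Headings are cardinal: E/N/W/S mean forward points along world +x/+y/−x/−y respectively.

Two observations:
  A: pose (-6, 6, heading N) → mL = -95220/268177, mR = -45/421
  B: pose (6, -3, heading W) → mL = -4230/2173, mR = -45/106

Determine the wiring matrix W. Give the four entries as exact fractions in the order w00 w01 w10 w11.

-1 -1 0 -1/2

obs A: pose=(-6,6,N) → sL=90/637, sR=90/421, mL=-95220/268177, mR=-45/421
obs B: pose=(6,-3,W) → sL=45/41, sR=45/53, mL=-4230/2173, mR=-45/106
sensor matrix S = [[90/637, 90/421], [45/41, 45/53]]; det S = -66825000/582748621
solve [mL_A; mL_B] = S·[w00; w01] and [mR_A; mR_B] = S·[w10; w11]:
  w00 = -1, w01 = -1, w10 = 0, w11 = -1/2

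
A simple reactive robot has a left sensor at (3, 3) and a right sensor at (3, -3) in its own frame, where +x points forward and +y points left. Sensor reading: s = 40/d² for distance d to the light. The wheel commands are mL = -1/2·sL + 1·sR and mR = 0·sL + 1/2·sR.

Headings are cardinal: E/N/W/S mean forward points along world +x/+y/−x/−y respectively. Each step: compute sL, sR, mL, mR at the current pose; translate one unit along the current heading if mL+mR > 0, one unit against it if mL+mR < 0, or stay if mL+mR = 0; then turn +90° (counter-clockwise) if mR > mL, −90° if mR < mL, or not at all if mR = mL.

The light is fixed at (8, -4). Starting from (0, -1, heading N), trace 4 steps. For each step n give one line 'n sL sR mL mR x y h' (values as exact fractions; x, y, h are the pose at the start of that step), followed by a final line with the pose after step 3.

0 40/157 40/61 5060/9577 20/61 0 -1 N
1 20/37 20/13 610/481 10/13 0 0 E
2 40/17 40/101 -1340/1717 20/101 1 0 S
3 1/2 2 7/4 1 1 1 E
final 2 1 S

n=0: pose=(0,-1,N); sL=40/157, sR=40/61; mL=5060/9577, mR=20/61; mL+mR=8200/9577 → advance +1; mR−mL=-1920/9577 → turn -1·90°
n=1: pose=(0,0,E); sL=20/37, sR=20/13; mL=610/481, mR=10/13; mL+mR=980/481 → advance +1; mR−mL=-240/481 → turn -1·90°
n=2: pose=(1,0,S); sL=40/17, sR=40/101; mL=-1340/1717, mR=20/101; mL+mR=-1000/1717 → advance -1; mR−mL=1680/1717 → turn +1·90°
n=3: pose=(1,1,E); sL=1/2, sR=2; mL=7/4, mR=1; mL+mR=11/4 → advance +1; mR−mL=-3/4 → turn -1·90°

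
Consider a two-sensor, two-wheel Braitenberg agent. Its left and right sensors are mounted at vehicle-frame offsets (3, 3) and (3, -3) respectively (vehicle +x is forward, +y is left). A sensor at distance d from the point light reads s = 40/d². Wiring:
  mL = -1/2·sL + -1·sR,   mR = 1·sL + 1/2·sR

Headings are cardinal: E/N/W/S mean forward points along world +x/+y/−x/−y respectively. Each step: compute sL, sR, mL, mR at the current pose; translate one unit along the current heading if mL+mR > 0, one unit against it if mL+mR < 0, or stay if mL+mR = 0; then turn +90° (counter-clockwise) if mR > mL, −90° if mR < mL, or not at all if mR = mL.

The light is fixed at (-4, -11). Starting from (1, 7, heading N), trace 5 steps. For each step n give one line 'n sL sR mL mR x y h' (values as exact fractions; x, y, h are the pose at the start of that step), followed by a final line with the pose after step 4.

0 8/89 8/101 -1116/8989 1164/8989 1 7 N
1 2/13 5/61 -126/793 309/1586 1 8 W
2 8/61 40/257 -3468/15677 3276/15677 0 8 S
3 20/289 20/169 -7470/48841 6270/48841 0 9 E
4 40/529 8/113 -6492/59777 6636/59777 -1 9 N
final -1 10 W

n=0: pose=(1,7,N); sL=8/89, sR=8/101; mL=-1116/8989, mR=1164/8989; mL+mR=48/8989 → advance +1; mR−mL=2280/8989 → turn +1·90°
n=1: pose=(1,8,W); sL=2/13, sR=5/61; mL=-126/793, mR=309/1586; mL+mR=57/1586 → advance +1; mR−mL=561/1586 → turn +1·90°
n=2: pose=(0,8,S); sL=8/61, sR=40/257; mL=-3468/15677, mR=3276/15677; mL+mR=-192/15677 → advance -1; mR−mL=6744/15677 → turn +1·90°
n=3: pose=(0,9,E); sL=20/289, sR=20/169; mL=-7470/48841, mR=6270/48841; mL+mR=-1200/48841 → advance -1; mR−mL=13740/48841 → turn +1·90°
n=4: pose=(-1,9,N); sL=40/529, sR=8/113; mL=-6492/59777, mR=6636/59777; mL+mR=144/59777 → advance +1; mR−mL=13128/59777 → turn +1·90°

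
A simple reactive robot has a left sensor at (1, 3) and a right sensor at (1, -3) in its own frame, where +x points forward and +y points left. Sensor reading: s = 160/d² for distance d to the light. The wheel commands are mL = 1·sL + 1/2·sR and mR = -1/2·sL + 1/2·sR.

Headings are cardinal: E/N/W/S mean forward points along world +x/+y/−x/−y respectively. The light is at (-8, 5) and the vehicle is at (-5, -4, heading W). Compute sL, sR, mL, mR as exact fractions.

40/37 4 114/37 54/37

left sensor world pos  = (-6, -7); dL² = 148
right sensor world pos = (-6, -1); dR² = 40
sL = 160/148 = 40/37
sR = 160/40 = 4
mL = 1·sL + 1/2·sR = 114/37
mR = -1/2·sL + 1/2·sR = 54/37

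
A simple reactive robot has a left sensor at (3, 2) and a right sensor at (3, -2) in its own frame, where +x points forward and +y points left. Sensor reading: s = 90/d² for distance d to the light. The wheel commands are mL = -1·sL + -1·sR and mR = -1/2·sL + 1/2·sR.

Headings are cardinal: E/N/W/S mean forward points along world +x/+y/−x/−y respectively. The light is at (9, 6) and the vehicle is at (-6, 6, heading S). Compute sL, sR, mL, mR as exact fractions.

45/89 45/149 -10710/13261 -1350/13261

left sensor world pos  = (-4, 3); dL² = 178
right sensor world pos = (-8, 3); dR² = 298
sL = 90/178 = 45/89
sR = 90/298 = 45/149
mL = -1·sL + -1·sR = -10710/13261
mR = -1/2·sL + 1/2·sR = -1350/13261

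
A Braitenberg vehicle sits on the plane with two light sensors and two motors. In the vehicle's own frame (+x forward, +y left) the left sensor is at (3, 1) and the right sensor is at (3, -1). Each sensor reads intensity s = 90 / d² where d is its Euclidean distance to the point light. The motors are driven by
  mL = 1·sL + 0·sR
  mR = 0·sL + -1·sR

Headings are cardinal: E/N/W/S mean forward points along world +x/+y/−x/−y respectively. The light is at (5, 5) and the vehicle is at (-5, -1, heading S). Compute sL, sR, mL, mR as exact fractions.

5/9 45/101 5/9 -45/101

left sensor world pos  = (-4, -4); dL² = 162
right sensor world pos = (-6, -4); dR² = 202
sL = 90/162 = 5/9
sR = 90/202 = 45/101
mL = 1·sL + 0·sR = 5/9
mR = 0·sL + -1·sR = -45/101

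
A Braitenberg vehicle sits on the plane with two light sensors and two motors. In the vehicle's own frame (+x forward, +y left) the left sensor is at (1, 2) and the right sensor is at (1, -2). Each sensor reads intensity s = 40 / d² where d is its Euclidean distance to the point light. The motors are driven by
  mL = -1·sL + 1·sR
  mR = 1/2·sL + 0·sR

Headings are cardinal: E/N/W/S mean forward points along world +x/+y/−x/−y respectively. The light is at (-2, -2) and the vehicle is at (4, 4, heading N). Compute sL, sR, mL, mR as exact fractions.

left sensor world pos  = (2, 5); dL² = 65
right sensor world pos = (6, 5); dR² = 113
sL = 40/65 = 8/13
sR = 40/113 = 40/113
mL = -1·sL + 1·sR = -384/1469
mR = 1/2·sL + 0·sR = 4/13

8/13 40/113 -384/1469 4/13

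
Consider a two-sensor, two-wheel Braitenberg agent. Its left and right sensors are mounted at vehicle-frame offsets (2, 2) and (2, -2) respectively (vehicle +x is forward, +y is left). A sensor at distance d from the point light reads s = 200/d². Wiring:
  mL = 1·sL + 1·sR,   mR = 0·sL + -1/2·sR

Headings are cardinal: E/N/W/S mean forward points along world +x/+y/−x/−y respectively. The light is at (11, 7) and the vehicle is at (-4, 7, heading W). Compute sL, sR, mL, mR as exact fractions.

200/293 200/293 400/293 -100/293

left sensor world pos  = (-6, 5); dL² = 293
right sensor world pos = (-6, 9); dR² = 293
sL = 200/293 = 200/293
sR = 200/293 = 200/293
mL = 1·sL + 1·sR = 400/293
mR = 0·sL + -1/2·sR = -100/293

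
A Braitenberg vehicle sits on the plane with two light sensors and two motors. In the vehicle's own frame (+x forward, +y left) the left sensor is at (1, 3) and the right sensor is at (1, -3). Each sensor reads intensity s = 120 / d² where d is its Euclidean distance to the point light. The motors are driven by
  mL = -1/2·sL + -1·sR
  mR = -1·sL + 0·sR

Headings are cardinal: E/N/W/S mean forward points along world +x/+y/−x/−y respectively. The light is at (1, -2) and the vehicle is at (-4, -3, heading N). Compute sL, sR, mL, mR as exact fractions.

left sensor world pos  = (-7, -2); dL² = 64
right sensor world pos = (-1, -2); dR² = 4
sL = 120/64 = 15/8
sR = 120/4 = 30
mL = -1/2·sL + -1·sR = -495/16
mR = -1·sL + 0·sR = -15/8

15/8 30 -495/16 -15/8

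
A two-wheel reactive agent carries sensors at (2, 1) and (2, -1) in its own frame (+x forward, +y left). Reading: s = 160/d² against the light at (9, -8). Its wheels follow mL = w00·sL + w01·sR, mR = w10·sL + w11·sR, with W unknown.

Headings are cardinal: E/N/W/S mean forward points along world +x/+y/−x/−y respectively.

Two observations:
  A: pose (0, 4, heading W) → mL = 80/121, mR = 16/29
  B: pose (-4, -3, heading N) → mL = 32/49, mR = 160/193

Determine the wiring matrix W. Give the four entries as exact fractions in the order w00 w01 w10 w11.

obs A: pose=(0,4,W) → sL=80/121, sR=16/29, mL=80/121, mR=16/29
obs B: pose=(-4,-3,N) → sL=32/49, sR=160/193, mL=32/49, mR=160/193
sensor matrix S = [[80/121, 16/29], [32/49, 160/193]]; det S = 6232064/33184613
solve [mL_A; mL_B] = S·[w00; w01] and [mR_A; mR_B] = S·[w10; w11]:
  w00 = 1, w01 = 0, w10 = 0, w11 = 1

1 0 0 1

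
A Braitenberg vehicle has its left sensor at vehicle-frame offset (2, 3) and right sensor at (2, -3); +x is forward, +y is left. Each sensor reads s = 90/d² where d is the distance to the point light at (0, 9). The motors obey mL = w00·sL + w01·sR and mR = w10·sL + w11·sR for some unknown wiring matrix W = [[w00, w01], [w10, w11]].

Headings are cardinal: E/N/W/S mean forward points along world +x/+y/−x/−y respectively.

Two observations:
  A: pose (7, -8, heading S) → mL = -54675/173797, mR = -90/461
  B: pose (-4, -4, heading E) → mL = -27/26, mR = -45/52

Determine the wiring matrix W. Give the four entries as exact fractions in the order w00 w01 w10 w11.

obs A: pose=(7,-8,S) → sL=90/461, sR=90/377, mL=-54675/173797, mR=-90/461
obs B: pose=(-4,-4,E) → sL=45/52, sR=9/26, mL=-27/26, mR=-45/52
sensor matrix S = [[90/461, 90/377], [45/52, 9/26]]; det S = -628155/4518722
solve [mL_A; mL_B] = S·[w00; w01] and [mR_A; mR_B] = S·[w10; w11]:
  w00 = -1, w01 = -1/2, w10 = -1, w11 = 0

-1 -1/2 -1 0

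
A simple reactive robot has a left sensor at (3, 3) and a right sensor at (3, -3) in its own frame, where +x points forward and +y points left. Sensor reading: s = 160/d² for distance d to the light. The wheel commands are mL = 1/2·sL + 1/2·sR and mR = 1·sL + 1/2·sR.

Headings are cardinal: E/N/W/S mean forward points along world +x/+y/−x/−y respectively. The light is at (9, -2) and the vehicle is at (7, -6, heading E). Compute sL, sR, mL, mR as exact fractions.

80 16/5 208/5 408/5

left sensor world pos  = (10, -3); dL² = 2
right sensor world pos = (10, -9); dR² = 50
sL = 160/2 = 80
sR = 160/50 = 16/5
mL = 1/2·sL + 1/2·sR = 208/5
mR = 1·sL + 1/2·sR = 408/5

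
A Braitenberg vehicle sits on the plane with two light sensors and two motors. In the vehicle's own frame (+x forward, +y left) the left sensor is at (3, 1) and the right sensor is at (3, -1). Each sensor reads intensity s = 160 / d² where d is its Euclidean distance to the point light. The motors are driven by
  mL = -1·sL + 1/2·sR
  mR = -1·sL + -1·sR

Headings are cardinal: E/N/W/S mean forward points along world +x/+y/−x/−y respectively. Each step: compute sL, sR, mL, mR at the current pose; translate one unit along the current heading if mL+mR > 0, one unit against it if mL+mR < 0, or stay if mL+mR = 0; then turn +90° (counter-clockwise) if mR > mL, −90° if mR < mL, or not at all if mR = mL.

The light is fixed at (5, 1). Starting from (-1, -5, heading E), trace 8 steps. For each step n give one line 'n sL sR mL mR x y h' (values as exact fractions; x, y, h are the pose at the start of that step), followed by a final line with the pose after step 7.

n=0: pose=(-1,-5,E); sL=80/17, sR=80/29; mL=-1640/493, mR=-3680/493; mL+mR=-5320/493 → advance -1; mR−mL=-120/29 → turn -1·90°
n=1: pose=(-2,-5,S); sL=160/117, sR=32/29; mL=-2768/3393, mR=-8384/3393; mL+mR=-11152/3393 → advance -1; mR−mL=-48/29 → turn -1·90°
n=2: pose=(-2,-4,W); sL=20/17, sR=40/29; mL=-240/493, mR=-1260/493; mL+mR=-1500/493 → advance -1; mR−mL=-60/29 → turn -1·90°
n=3: pose=(-1,-4,N); sL=160/53, sR=160/29; mL=-400/1537, mR=-13120/1537; mL+mR=-13520/1537 → advance -1; mR−mL=-240/29 → turn -1·90°
n=4: pose=(-1,-5,E); sL=80/17, sR=80/29; mL=-1640/493, mR=-3680/493; mL+mR=-5320/493 → advance -1; mR−mL=-120/29 → turn -1·90°
n=5: pose=(-2,-5,S); sL=160/117, sR=32/29; mL=-2768/3393, mR=-8384/3393; mL+mR=-11152/3393 → advance -1; mR−mL=-48/29 → turn -1·90°
n=6: pose=(-2,-4,W); sL=20/17, sR=40/29; mL=-240/493, mR=-1260/493; mL+mR=-1500/493 → advance -1; mR−mL=-60/29 → turn -1·90°
n=7: pose=(-1,-4,N); sL=160/53, sR=160/29; mL=-400/1537, mR=-13120/1537; mL+mR=-13520/1537 → advance -1; mR−mL=-240/29 → turn -1·90°

0 80/17 80/29 -1640/493 -3680/493 -1 -5 E
1 160/117 32/29 -2768/3393 -8384/3393 -2 -5 S
2 20/17 40/29 -240/493 -1260/493 -2 -4 W
3 160/53 160/29 -400/1537 -13120/1537 -1 -4 N
4 80/17 80/29 -1640/493 -3680/493 -1 -5 E
5 160/117 32/29 -2768/3393 -8384/3393 -2 -5 S
6 20/17 40/29 -240/493 -1260/493 -2 -4 W
7 160/53 160/29 -400/1537 -13120/1537 -1 -4 N
final -1 -5 E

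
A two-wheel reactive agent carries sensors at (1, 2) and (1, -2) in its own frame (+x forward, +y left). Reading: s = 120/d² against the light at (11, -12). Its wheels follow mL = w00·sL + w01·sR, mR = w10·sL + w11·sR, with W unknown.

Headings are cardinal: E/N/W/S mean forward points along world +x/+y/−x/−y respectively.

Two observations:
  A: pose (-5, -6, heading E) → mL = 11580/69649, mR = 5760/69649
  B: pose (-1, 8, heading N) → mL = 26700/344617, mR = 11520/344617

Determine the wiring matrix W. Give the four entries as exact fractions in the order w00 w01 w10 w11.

obs A: pose=(-5,-6,E) → sL=120/289, sR=120/241, mL=11580/69649, mR=5760/69649
obs B: pose=(-1,8,N) → sL=120/637, sR=120/541, mL=26700/344617, mR=11520/344617
sensor matrix S = [[120/289, 120/241], [120/637, 120/541]]; det S = -40780800/24002229433
solve [mL_A; mL_B] = S·[w00; w01] and [mR_A; mR_B] = S·[w10; w11]:
  w00 = 1, w01 = -1/2, w10 = -1, w11 = 1

1 -1/2 -1 1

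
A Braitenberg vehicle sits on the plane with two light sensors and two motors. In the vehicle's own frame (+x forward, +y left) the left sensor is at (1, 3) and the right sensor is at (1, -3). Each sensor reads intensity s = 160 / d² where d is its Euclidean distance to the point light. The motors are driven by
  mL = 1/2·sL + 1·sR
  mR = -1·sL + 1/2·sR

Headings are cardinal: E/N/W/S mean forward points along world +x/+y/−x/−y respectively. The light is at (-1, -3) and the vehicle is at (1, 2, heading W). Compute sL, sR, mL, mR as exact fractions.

32 32/13 240/13 -400/13

left sensor world pos  = (0, -1); dL² = 5
right sensor world pos = (0, 5); dR² = 65
sL = 160/5 = 32
sR = 160/65 = 32/13
mL = 1/2·sL + 1·sR = 240/13
mR = -1·sL + 1/2·sR = -400/13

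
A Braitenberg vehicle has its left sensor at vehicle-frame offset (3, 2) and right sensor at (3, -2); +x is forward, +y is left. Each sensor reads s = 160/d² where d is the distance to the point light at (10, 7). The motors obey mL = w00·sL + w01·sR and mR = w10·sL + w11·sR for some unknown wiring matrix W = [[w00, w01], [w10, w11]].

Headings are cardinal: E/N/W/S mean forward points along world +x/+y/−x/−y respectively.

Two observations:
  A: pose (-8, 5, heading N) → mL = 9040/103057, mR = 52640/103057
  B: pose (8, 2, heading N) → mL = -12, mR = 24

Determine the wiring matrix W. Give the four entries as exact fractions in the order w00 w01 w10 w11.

1 -1/2 1/2 1/2

obs A: pose=(-8,5,N) → sL=160/401, sR=160/257, mL=9040/103057, mR=52640/103057
obs B: pose=(8,2,N) → sL=8, sR=40, mL=-12, mR=24
sensor matrix S = [[160/401, 160/257], [8, 40]]; det S = 1131520/103057
solve [mL_A; mL_B] = S·[w00; w01] and [mR_A; mR_B] = S·[w10; w11]:
  w00 = 1, w01 = -1/2, w10 = 1/2, w11 = 1/2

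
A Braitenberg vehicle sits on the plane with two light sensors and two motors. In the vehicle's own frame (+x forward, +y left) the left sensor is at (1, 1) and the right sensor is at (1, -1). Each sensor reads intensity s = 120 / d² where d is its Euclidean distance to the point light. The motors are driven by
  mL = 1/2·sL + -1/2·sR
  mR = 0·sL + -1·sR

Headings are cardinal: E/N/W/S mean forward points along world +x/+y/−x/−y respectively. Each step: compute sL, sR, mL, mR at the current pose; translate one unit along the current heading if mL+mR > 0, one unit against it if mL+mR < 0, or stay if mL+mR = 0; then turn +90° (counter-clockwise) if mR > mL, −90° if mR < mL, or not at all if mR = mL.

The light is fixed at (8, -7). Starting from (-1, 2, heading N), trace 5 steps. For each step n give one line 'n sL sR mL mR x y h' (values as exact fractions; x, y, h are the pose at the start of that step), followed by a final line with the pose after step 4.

0 3/5 30/41 -27/410 -30/41 -1 2 N
1 24/29 120/113 -384/3277 -120/113 -1 1 E
2 12/13 12/17 24/221 -12/17 -2 1 S
3 24/37 120/221 432/8177 -120/221 -2 2 W
4 3/5 30/41 -27/410 -30/41 -1 2 N
final -1 1 E

n=0: pose=(-1,2,N); sL=3/5, sR=30/41; mL=-27/410, mR=-30/41; mL+mR=-327/410 → advance -1; mR−mL=-273/410 → turn -1·90°
n=1: pose=(-1,1,E); sL=24/29, sR=120/113; mL=-384/3277, mR=-120/113; mL+mR=-3864/3277 → advance -1; mR−mL=-3096/3277 → turn -1·90°
n=2: pose=(-2,1,S); sL=12/13, sR=12/17; mL=24/221, mR=-12/17; mL+mR=-132/221 → advance -1; mR−mL=-180/221 → turn -1·90°
n=3: pose=(-2,2,W); sL=24/37, sR=120/221; mL=432/8177, mR=-120/221; mL+mR=-4008/8177 → advance -1; mR−mL=-4872/8177 → turn -1·90°
n=4: pose=(-1,2,N); sL=3/5, sR=30/41; mL=-27/410, mR=-30/41; mL+mR=-327/410 → advance -1; mR−mL=-273/410 → turn -1·90°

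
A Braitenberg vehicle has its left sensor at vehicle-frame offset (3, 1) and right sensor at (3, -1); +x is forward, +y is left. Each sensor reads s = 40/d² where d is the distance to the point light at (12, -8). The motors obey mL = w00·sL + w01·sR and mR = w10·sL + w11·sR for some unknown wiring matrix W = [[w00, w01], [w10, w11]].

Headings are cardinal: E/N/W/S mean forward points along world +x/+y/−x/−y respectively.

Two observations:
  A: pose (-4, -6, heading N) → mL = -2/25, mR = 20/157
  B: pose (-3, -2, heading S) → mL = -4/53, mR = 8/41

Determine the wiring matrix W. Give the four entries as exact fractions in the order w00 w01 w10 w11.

obs A: pose=(-4,-6,N) → sL=20/157, sR=4/25, mL=-2/25, mR=20/157
obs B: pose=(-3,-2,S) → sL=8/41, sR=8/53, mL=-4/53, mR=8/41
sensor matrix S = [[20/157, 4/25], [8/41, 8/53]]; det S = -102272/8529025
solve [mL_A; mL_B] = S·[w00; w01] and [mR_A; mR_B] = S·[w10; w11]:
  w00 = 0, w01 = -1/2, w10 = 1, w11 = 0

0 -1/2 1 0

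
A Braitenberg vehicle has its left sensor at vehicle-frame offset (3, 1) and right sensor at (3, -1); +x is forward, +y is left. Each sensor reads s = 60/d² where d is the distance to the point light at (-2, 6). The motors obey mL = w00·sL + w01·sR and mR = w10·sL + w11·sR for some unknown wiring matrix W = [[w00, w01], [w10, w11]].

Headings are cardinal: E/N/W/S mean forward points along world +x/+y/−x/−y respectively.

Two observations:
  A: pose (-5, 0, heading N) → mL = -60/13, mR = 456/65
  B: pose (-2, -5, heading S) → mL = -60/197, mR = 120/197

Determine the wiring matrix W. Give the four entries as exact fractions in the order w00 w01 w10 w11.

obs A: pose=(-5,0,N) → sL=12/5, sR=60/13, mL=-60/13, mR=456/65
obs B: pose=(-2,-5,S) → sL=60/197, sR=60/197, mL=-60/197, mR=120/197
sensor matrix S = [[12/5, 60/13], [60/197, 60/197]]; det S = -1728/2561
solve [mL_A; mL_B] = S·[w00; w01] and [mR_A; mR_B] = S·[w10; w11]:
  w00 = 0, w01 = -1, w10 = 1, w11 = 1

0 -1 1 1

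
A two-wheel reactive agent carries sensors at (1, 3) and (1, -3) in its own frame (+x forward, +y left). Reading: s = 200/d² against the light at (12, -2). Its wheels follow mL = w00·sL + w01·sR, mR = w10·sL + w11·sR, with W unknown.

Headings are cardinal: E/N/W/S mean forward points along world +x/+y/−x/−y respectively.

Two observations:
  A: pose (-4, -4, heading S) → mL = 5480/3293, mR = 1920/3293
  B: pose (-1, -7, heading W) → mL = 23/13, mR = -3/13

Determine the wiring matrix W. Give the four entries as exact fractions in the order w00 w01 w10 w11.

1 1 1 -1

obs A: pose=(-4,-4,S) → sL=100/89, sR=20/37, mL=5480/3293, mR=1920/3293
obs B: pose=(-1,-7,W) → sL=10/13, sR=1, mL=23/13, mR=-3/13
sensor matrix S = [[100/89, 20/37], [10/13, 1]]; det S = 30300/42809
solve [mL_A; mL_B] = S·[w00; w01] and [mR_A; mR_B] = S·[w10; w11]:
  w00 = 1, w01 = 1, w10 = 1, w11 = -1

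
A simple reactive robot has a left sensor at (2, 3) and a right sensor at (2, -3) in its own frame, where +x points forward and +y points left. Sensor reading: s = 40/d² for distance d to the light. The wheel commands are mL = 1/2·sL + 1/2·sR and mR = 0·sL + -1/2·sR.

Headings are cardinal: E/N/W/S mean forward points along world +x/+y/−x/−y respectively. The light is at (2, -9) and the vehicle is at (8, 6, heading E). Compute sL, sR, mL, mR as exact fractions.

10/97 5/26 745/5044 -5/52

left sensor world pos  = (10, 9); dL² = 388
right sensor world pos = (10, 3); dR² = 208
sL = 40/388 = 10/97
sR = 40/208 = 5/26
mL = 1/2·sL + 1/2·sR = 745/5044
mR = 0·sL + -1/2·sR = -5/52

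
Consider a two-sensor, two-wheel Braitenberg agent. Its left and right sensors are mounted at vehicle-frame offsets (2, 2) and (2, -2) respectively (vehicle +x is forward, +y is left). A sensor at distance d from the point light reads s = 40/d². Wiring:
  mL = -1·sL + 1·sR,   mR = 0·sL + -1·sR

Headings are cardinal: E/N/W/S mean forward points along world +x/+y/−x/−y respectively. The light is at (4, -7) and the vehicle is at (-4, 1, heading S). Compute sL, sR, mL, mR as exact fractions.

left sensor world pos  = (-2, -1); dL² = 72
right sensor world pos = (-6, -1); dR² = 136
sL = 40/72 = 5/9
sR = 40/136 = 5/17
mL = -1·sL + 1·sR = -40/153
mR = 0·sL + -1·sR = -5/17

5/9 5/17 -40/153 -5/17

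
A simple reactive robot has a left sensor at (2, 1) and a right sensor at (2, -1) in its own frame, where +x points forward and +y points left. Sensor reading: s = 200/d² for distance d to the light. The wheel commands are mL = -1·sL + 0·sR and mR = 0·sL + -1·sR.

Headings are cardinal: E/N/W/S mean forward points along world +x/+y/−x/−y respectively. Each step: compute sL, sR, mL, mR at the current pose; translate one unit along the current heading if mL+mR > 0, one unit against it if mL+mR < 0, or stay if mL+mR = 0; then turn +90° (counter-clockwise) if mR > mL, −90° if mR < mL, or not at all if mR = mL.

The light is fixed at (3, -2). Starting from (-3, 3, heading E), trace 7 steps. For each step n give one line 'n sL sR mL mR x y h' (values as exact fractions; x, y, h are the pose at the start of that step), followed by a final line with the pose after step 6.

n=0: pose=(-3,3,E); sL=50/13, sR=25/4; mL=-50/13, mR=-25/4; mL+mR=-525/52 → advance -1; mR−mL=-125/52 → turn -1·90°
n=1: pose=(-4,3,S); sL=40/9, sR=200/73; mL=-40/9, mR=-200/73; mL+mR=-4720/657 → advance -1; mR−mL=1120/657 → turn +1·90°
n=2: pose=(-4,4,E); sL=100/37, sR=4; mL=-100/37, mR=-4; mL+mR=-248/37 → advance -1; mR−mL=-48/37 → turn -1·90°
n=3: pose=(-5,4,S); sL=40/13, sR=200/97; mL=-40/13, mR=-200/97; mL+mR=-6480/1261 → advance -1; mR−mL=1280/1261 → turn +1·90°
n=4: pose=(-5,5,E); sL=2, sR=25/9; mL=-2, mR=-25/9; mL+mR=-43/9 → advance -1; mR−mL=-7/9 → turn -1·90°
n=5: pose=(-6,5,S); sL=200/89, sR=8/5; mL=-200/89, mR=-8/5; mL+mR=-1712/445 → advance -1; mR−mL=288/445 → turn +1·90°
n=6: pose=(-6,6,E); sL=20/13, sR=100/49; mL=-20/13, mR=-100/49; mL+mR=-2280/637 → advance -1; mR−mL=-320/637 → turn -1·90°

0 50/13 25/4 -50/13 -25/4 -3 3 E
1 40/9 200/73 -40/9 -200/73 -4 3 S
2 100/37 4 -100/37 -4 -4 4 E
3 40/13 200/97 -40/13 -200/97 -5 4 S
4 2 25/9 -2 -25/9 -5 5 E
5 200/89 8/5 -200/89 -8/5 -6 5 S
6 20/13 100/49 -20/13 -100/49 -6 6 E
final -7 6 S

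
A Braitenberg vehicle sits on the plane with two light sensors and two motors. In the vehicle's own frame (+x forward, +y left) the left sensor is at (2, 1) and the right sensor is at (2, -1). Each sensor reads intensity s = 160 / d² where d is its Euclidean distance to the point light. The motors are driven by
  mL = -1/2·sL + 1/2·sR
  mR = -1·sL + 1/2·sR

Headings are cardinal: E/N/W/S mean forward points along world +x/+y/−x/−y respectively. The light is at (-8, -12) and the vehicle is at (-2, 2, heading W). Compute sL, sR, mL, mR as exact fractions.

32/37 160/241 -896/8917 -4752/8917

left sensor world pos  = (-4, 1); dL² = 185
right sensor world pos = (-4, 3); dR² = 241
sL = 160/185 = 32/37
sR = 160/241 = 160/241
mL = -1/2·sL + 1/2·sR = -896/8917
mR = -1·sL + 1/2·sR = -4752/8917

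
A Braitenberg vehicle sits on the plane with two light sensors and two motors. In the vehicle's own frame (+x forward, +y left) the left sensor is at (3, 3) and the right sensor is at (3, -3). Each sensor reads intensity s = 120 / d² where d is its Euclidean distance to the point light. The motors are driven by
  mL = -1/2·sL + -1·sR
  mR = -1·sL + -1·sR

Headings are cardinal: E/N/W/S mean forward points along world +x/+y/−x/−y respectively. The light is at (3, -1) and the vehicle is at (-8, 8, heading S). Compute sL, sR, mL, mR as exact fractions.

6/5 15/29 -162/145 -249/145

left sensor world pos  = (-5, 5); dL² = 100
right sensor world pos = (-11, 5); dR² = 232
sL = 120/100 = 6/5
sR = 120/232 = 15/29
mL = -1/2·sL + -1·sR = -162/145
mR = -1·sL + -1·sR = -249/145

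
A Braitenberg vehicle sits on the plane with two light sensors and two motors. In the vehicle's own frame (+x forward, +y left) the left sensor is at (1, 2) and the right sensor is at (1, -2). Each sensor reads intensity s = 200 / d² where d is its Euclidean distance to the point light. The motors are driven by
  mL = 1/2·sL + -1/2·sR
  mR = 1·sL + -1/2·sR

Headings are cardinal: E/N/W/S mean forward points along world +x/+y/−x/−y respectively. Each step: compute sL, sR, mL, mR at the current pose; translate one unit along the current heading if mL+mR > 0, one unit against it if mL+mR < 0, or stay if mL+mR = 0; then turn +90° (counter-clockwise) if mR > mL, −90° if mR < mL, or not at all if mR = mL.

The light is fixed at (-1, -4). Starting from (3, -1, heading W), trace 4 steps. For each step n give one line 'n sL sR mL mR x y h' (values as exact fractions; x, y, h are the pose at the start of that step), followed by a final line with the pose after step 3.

n=0: pose=(3,-1,W); sL=20, sR=100/17; mL=120/17, mR=290/17; mL+mR=410/17 → advance +1; mR−mL=10 → turn +1·90°
n=1: pose=(2,-1,S); sL=200/29, sR=40; mL=-480/29, mR=-380/29; mL+mR=-860/29 → advance -1; mR−mL=100/29 → turn +1·90°
n=2: pose=(2,0,E); sL=50/13, sR=10; mL=-40/13, mR=-15/13; mL+mR=-55/13 → advance -1; mR−mL=25/13 → turn +1·90°
n=3: pose=(1,0,N); sL=8, sR=200/41; mL=64/41, mR=228/41; mL+mR=292/41 → advance +1; mR−mL=4 → turn +1·90°

0 20 100/17 120/17 290/17 3 -1 W
1 200/29 40 -480/29 -380/29 2 -1 S
2 50/13 10 -40/13 -15/13 2 0 E
3 8 200/41 64/41 228/41 1 0 N
final 1 1 W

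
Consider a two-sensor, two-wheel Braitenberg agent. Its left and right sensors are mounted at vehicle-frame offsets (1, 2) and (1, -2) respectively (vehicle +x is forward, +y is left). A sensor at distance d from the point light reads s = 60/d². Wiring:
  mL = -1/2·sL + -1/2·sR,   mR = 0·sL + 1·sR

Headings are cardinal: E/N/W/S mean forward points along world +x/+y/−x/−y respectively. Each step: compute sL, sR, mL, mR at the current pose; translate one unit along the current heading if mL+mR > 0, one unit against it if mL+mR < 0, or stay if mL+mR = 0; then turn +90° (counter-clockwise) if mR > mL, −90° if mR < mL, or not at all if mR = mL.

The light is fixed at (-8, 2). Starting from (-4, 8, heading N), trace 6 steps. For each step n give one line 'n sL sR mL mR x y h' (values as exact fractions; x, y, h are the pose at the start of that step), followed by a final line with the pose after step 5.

0 60/53 12/17 -828/901 12/17 -4 8 N
1 10/3 30/29 -190/87 30/29 -4 7 W
2 12/13 12/5 -108/65 12/5 -3 7 S
3 5/6 3/2 -7/6 3/2 -3 6 E
4 60/41 60/89 -3900/3649 60/89 -2 6 N
5 30/13 6/5 -114/65 6/5 -2 5 W
final -1 5 S

n=0: pose=(-4,8,N); sL=60/53, sR=12/17; mL=-828/901, mR=12/17; mL+mR=-192/901 → advance -1; mR−mL=1464/901 → turn +1·90°
n=1: pose=(-4,7,W); sL=10/3, sR=30/29; mL=-190/87, mR=30/29; mL+mR=-100/87 → advance -1; mR−mL=280/87 → turn +1·90°
n=2: pose=(-3,7,S); sL=12/13, sR=12/5; mL=-108/65, mR=12/5; mL+mR=48/65 → advance +1; mR−mL=264/65 → turn +1·90°
n=3: pose=(-3,6,E); sL=5/6, sR=3/2; mL=-7/6, mR=3/2; mL+mR=1/3 → advance +1; mR−mL=8/3 → turn +1·90°
n=4: pose=(-2,6,N); sL=60/41, sR=60/89; mL=-3900/3649, mR=60/89; mL+mR=-1440/3649 → advance -1; mR−mL=6360/3649 → turn +1·90°
n=5: pose=(-2,5,W); sL=30/13, sR=6/5; mL=-114/65, mR=6/5; mL+mR=-36/65 → advance -1; mR−mL=192/65 → turn +1·90°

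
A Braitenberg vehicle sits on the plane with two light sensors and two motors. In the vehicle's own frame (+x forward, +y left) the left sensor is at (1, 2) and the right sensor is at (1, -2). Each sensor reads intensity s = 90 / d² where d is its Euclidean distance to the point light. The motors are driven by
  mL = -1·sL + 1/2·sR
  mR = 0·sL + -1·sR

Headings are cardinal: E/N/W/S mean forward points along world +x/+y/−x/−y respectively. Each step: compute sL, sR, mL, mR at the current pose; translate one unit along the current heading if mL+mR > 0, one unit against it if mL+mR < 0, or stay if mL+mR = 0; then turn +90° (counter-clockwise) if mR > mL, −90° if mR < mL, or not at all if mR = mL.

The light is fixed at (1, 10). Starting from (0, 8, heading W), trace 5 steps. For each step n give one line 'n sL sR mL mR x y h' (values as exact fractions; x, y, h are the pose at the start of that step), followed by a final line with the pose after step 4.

n=0: pose=(0,8,W); sL=9/2, sR=45/2; mL=27/4, mR=-45/2; mL+mR=-63/4 → advance -1; mR−mL=-117/4 → turn -1·90°
n=1: pose=(1,8,N); sL=18, sR=18; mL=-9, mR=-18; mL+mR=-27 → advance -1; mR−mL=-9 → turn -1·90°
n=2: pose=(1,7,E); sL=45, sR=45/13; mL=-1125/26, mR=-45/13; mL+mR=-1215/26 → advance -1; mR−mL=1035/26 → turn +1·90°
n=3: pose=(0,7,N); sL=90/13, sR=18; mL=27/13, mR=-18; mL+mR=-207/13 → advance -1; mR−mL=-261/13 → turn -1·90°
n=4: pose=(0,6,E); sL=45/2, sR=5/2; mL=-85/4, mR=-5/2; mL+mR=-95/4 → advance -1; mR−mL=75/4 → turn +1·90°

0 9/2 45/2 27/4 -45/2 0 8 W
1 18 18 -9 -18 1 8 N
2 45 45/13 -1125/26 -45/13 1 7 E
3 90/13 18 27/13 -18 0 7 N
4 45/2 5/2 -85/4 -5/2 0 6 E
final -1 6 N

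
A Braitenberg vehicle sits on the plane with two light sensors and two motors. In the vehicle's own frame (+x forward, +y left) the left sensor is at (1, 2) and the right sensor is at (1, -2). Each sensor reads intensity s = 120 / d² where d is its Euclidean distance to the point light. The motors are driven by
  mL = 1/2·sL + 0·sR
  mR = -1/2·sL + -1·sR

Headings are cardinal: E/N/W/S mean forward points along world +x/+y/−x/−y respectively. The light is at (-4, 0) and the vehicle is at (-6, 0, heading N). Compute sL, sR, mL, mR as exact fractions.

left sensor world pos  = (-8, 1); dL² = 17
right sensor world pos = (-4, 1); dR² = 1
sL = 120/17 = 120/17
sR = 120/1 = 120
mL = 1/2·sL + 0·sR = 60/17
mR = -1/2·sL + -1·sR = -2100/17

120/17 120 60/17 -2100/17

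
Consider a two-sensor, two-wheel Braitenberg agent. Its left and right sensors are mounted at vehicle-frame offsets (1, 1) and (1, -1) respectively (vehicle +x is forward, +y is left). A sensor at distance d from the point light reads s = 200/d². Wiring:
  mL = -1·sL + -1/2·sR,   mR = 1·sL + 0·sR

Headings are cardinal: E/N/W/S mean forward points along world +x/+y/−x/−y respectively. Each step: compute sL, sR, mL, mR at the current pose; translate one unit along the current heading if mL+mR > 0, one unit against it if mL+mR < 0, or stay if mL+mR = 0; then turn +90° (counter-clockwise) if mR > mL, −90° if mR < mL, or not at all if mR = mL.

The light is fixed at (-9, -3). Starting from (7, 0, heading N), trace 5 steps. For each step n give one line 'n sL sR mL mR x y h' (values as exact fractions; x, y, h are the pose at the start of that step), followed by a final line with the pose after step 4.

0 200/241 40/61 -17020/14701 200/241 7 0 N
1 100/113 100/117 -17350/13221 100/113 7 -1 W
2 8/13 200/257 -3356/3341 8/13 8 -1 S
3 10/17 25/41 -1245/1394 10/17 8 0 E
4 200/241 40/61 -17020/14701 200/241 7 0 N
final 7 -1 W

n=0: pose=(7,0,N); sL=200/241, sR=40/61; mL=-17020/14701, mR=200/241; mL+mR=-20/61 → advance -1; mR−mL=29220/14701 → turn +1·90°
n=1: pose=(7,-1,W); sL=100/113, sR=100/117; mL=-17350/13221, mR=100/113; mL+mR=-50/117 → advance -1; mR−mL=29050/13221 → turn +1·90°
n=2: pose=(8,-1,S); sL=8/13, sR=200/257; mL=-3356/3341, mR=8/13; mL+mR=-100/257 → advance -1; mR−mL=5412/3341 → turn +1·90°
n=3: pose=(8,0,E); sL=10/17, sR=25/41; mL=-1245/1394, mR=10/17; mL+mR=-25/82 → advance -1; mR−mL=2065/1394 → turn +1·90°
n=4: pose=(7,0,N); sL=200/241, sR=40/61; mL=-17020/14701, mR=200/241; mL+mR=-20/61 → advance -1; mR−mL=29220/14701 → turn +1·90°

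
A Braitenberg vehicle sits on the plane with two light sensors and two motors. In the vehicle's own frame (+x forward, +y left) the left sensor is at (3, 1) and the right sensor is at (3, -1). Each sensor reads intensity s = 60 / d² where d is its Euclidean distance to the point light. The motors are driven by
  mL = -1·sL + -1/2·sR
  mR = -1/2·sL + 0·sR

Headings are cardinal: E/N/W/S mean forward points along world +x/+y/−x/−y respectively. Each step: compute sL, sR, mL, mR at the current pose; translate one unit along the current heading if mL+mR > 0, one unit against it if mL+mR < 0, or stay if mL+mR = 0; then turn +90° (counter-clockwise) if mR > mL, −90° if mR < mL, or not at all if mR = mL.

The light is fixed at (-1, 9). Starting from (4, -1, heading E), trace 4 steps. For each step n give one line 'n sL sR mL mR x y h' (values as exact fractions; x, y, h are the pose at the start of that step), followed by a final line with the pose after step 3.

n=0: pose=(4,-1,E); sL=12/29, sR=12/37; mL=-618/1073, mR=-6/29; mL+mR=-840/1073 → advance -1; mR−mL=396/1073 → turn +1·90°
n=1: pose=(3,-1,N); sL=30/29, sR=30/37; mL=-1545/1073, mR=-15/29; mL+mR=-2100/1073 → advance -1; mR−mL=990/1073 → turn +1·90°
n=2: pose=(3,-2,W); sL=12/29, sR=60/101; mL=-2082/2929, mR=-6/29; mL+mR=-2688/2929 → advance -1; mR−mL=1476/2929 → turn +1·90°
n=3: pose=(4,-2,S); sL=15/58, sR=15/53; mL=-615/1537, mR=-15/116; mL+mR=-3255/6148 → advance -1; mR−mL=1665/6148 → turn +1·90°

0 12/29 12/37 -618/1073 -6/29 4 -1 E
1 30/29 30/37 -1545/1073 -15/29 3 -1 N
2 12/29 60/101 -2082/2929 -6/29 3 -2 W
3 15/58 15/53 -615/1537 -15/116 4 -2 S
final 4 -1 E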